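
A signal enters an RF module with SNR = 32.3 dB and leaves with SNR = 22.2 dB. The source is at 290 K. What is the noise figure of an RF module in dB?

NF (dB) = SNR_in(dB) − SNR_out(dB) when the source is at T₀
NF = 32.3 − 22.2 = 10.1 dB

10.1 dB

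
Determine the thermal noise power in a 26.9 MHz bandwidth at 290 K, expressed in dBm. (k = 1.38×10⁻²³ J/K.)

P_n = kTB = 1.38×10⁻²³ × 290 × 2.69×10⁷ = 1.08×10⁻¹³ W
In dBm: 10 log₁₀(1.08×10⁻¹³ / 10⁻³) = −99.7 dBm

−99.7 dBm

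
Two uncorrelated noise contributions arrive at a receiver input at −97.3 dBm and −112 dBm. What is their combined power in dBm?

−97.2 dBm

Convert to linear, add, convert back:
P₁ = 1.86×10⁻¹³ W, P₂ = 6.31×10⁻¹⁵ W
P_tot = 1.93×10⁻¹³ W → 10 log₁₀(P_tot / 10⁻³) = −97.2 dBm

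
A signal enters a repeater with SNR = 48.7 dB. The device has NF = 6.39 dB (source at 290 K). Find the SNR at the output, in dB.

42.31 dB

By definition F = SNR_in/SNR_out, so in dB: SNR_out = SNR_in − NF
SNR_out = 48.7 − 6.39 = 42.31 dB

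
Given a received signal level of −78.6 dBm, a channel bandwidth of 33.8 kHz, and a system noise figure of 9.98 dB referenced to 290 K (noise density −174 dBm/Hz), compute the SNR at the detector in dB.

Noise floor: N = −174 + 10 log₁₀(B) + NF
10 log₁₀(3.38×10⁴) = 45.29 dB
N = −174 + 45.29 + 9.98 = −118.73 dBm
SNR = P_sig − N = −78.6 − (−118.73) = 40.13 dB → 40.1 dB

40.1 dB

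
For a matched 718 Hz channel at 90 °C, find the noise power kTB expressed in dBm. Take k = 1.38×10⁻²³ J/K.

T = 90 °C + 273.15 = 363.15 K
P_n = kTB = 1.38×10⁻²³ × 363.15 × 7.18×10² = 3.60×10⁻¹⁸ W
In dBm: 10 log₁₀(3.60×10⁻¹⁸ / 10⁻³) = −144.4 dBm

−144.4 dBm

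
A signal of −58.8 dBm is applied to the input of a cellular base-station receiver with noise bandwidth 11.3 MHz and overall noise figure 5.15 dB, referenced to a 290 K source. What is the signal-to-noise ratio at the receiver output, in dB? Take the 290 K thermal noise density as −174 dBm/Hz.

39.5 dB

Noise floor: N = −174 + 10 log₁₀(B) + NF
10 log₁₀(1.13×10⁷) = 70.53 dB
N = −174 + 70.53 + 5.15 = −98.32 dBm
SNR = P_sig − N = −58.8 − (−98.32) = 39.52 dB → 39.5 dB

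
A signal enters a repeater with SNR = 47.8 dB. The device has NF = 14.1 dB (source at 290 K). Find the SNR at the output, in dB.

By definition F = SNR_in/SNR_out, so in dB: SNR_out = SNR_in − NF
SNR_out = 47.8 − 14.1 = 33.7 dB

33.7 dB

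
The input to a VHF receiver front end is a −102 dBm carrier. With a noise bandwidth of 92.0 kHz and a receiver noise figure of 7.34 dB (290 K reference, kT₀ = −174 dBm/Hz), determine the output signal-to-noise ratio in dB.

15.0 dB

Noise floor: N = −174 + 10 log₁₀(B) + NF
10 log₁₀(9.20×10⁴) = 49.64 dB
N = −174 + 49.64 + 7.34 = −117.02 dBm
SNR = P_sig − N = −102 − (−117.02) = 15.02 dB → 15.0 dB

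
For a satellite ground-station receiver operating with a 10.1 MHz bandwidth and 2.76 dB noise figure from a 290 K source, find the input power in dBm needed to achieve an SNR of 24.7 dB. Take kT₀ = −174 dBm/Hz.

−76.5 dBm

Sensitivity = −174 + 10 log₁₀(B) + NF + SNR_min
= −174 + 70.04 + 2.76 + 24.7
= −76.50 dBm → −76.5 dBm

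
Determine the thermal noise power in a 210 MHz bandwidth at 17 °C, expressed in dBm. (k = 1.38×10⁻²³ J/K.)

−90.8 dBm

T = 17 °C + 273.15 = 290.15 K
P_n = kTB = 1.38×10⁻²³ × 290.15 × 2.10×10⁸ = 8.41×10⁻¹³ W
In dBm: 10 log₁₀(8.41×10⁻¹³ / 10⁻³) = −90.8 dBm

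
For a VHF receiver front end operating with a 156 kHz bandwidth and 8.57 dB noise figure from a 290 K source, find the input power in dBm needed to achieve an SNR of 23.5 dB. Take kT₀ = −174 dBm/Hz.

−90.0 dBm

Sensitivity = −174 + 10 log₁₀(B) + NF + SNR_min
= −174 + 51.93 + 8.57 + 23.5
= −90.00 dBm → −90.0 dBm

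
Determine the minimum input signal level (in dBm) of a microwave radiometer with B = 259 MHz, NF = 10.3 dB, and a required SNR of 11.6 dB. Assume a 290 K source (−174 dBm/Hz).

−68.0 dBm

Sensitivity = −174 + 10 log₁₀(B) + NF + SNR_min
= −174 + 84.13 + 10.3 + 11.6
= −67.97 dBm → −68.0 dBm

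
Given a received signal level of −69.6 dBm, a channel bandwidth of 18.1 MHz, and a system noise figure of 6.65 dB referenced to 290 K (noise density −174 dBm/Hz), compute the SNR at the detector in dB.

Noise floor: N = −174 + 10 log₁₀(B) + NF
10 log₁₀(1.81×10⁷) = 72.58 dB
N = −174 + 72.58 + 6.65 = −94.77 dBm
SNR = P_sig − N = −69.6 − (−94.77) = 25.17 dB → 25.2 dB

25.2 dB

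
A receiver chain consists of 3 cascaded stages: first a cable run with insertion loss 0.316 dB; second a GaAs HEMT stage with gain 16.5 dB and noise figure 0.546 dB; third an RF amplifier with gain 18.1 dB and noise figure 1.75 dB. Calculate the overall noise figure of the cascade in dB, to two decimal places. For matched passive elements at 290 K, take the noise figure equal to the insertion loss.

0.90 dB

Convert to linear (a loss of L dB is a gain of −L dB): F_i = 10^(NF_i/10), G_i = 10^(G_i,dB/10)
  Stage 1: F_1 = 10^(0.316/10) = 1.075, G_1 = 10^(−0.316/10) = 0.9298
  Stage 2: F_2 = 10^(0.546/10) = 1.134, G_2 = 10^(16.5/10) = 44.67
  Stage 3: F_3 = 10^(1.75/10) = 1.496, G_3 = 10^(18.1/10) = 64.57
Friis cascade:
  F = 1.075 + (1.134 − 1)/0.9298 + (1.496 − 1)/41.53 = 1.231
NF = 10 log₁₀(1.231) = 0.90 dB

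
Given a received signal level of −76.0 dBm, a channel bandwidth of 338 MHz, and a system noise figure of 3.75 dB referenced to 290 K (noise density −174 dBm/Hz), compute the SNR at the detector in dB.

9.0 dB

Noise floor: N = −174 + 10 log₁₀(B) + NF
10 log₁₀(3.38×10⁸) = 85.29 dB
N = −174 + 85.29 + 3.75 = −84.96 dBm
SNR = P_sig − N = −76.0 − (−84.96) = 8.96 dB → 9.0 dB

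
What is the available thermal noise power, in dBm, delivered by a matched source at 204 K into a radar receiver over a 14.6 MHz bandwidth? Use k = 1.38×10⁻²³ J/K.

P_n = kTB = 1.38×10⁻²³ × 204 × 1.46×10⁷ = 4.11×10⁻¹⁴ W
In dBm: 10 log₁₀(4.11×10⁻¹⁴ / 10⁻³) = −103.9 dBm

−103.9 dBm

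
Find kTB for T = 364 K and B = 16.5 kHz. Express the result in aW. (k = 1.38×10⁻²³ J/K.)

82.9 aW

P_n = kTB = 1.38×10⁻²³ × 364 × 1.65×10⁴ = 8.29×10⁻¹⁷ W = 82.9 aW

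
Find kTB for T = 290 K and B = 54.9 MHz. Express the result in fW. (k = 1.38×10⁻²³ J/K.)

P_n = kTB = 1.38×10⁻²³ × 290 × 5.49×10⁷ = 2.20×10⁻¹³ W = 220 fW

220 fW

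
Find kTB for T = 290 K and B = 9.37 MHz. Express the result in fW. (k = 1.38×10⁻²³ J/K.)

P_n = kTB = 1.38×10⁻²³ × 290 × 9.37×10⁶ = 3.75×10⁻¹⁴ W = 37.5 fW

37.5 fW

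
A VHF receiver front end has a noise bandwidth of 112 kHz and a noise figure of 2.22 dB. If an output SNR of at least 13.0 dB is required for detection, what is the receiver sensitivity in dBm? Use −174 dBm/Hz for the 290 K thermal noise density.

Sensitivity = −174 + 10 log₁₀(B) + NF + SNR_min
= −174 + 50.49 + 2.22 + 13.0
= −108.29 dBm → −108.3 dBm

−108.3 dBm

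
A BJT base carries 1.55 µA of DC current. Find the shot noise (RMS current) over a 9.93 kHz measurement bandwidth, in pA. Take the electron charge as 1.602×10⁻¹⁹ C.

70.2 pA

I_n = √(2qI·B)
2qI·B = 2 × 1.602×10⁻¹⁹ × 1.55×10⁻⁶ × 9.93×10³ = 4.93×10⁻²¹ A²
I_n = √(4.93×10⁻²¹) = 7.02×10⁻¹¹ A = 70.2 pA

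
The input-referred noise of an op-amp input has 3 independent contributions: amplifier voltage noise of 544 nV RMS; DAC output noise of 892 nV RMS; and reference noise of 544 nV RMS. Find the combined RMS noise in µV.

Uncorrelated sources add in power (mean-square): V_tot = √(ΣV_i²)
V_tot = √[(5.44×10⁻⁷)² + (8.92×10⁻⁷)² + (5.44×10⁻⁷)²] = 1.18×10⁻⁶ V = 1.18 µV

1.18 µV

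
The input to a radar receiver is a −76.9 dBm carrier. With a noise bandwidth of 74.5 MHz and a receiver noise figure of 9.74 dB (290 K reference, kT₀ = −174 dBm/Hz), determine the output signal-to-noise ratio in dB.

8.6 dB

Noise floor: N = −174 + 10 log₁₀(B) + NF
10 log₁₀(7.45×10⁷) = 78.72 dB
N = −174 + 78.72 + 9.74 = −85.54 dBm
SNR = P_sig − N = −76.9 − (−85.54) = 8.64 dB → 8.6 dB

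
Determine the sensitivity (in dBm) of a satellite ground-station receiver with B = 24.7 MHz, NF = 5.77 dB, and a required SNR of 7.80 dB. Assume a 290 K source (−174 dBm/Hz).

−86.5 dBm

Sensitivity = −174 + 10 log₁₀(B) + NF + SNR_min
= −174 + 73.93 + 5.77 + 7.80
= −86.50 dBm → −86.5 dBm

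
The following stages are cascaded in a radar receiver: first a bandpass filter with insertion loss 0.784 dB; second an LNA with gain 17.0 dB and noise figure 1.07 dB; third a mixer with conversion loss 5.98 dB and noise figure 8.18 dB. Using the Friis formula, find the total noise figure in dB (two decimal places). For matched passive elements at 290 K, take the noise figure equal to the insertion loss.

Convert to linear (a loss of L dB is a gain of −L dB): F_i = 10^(NF_i/10), G_i = 10^(G_i,dB/10)
  Stage 1: F_1 = 10^(0.784/10) = 1.198, G_1 = 10^(−0.784/10) = 0.8348
  Stage 2: F_2 = 10^(1.07/10) = 1.279, G_2 = 10^(17.0/10) = 50.12
  Stage 3: F_3 = 10^(8.18/10) = 6.577, G_3 = 10^(−5.98/10) = 0.2523
Friis cascade:
  F = 1.198 + (1.279 − 1)/0.8348 + (6.577 − 1)/41.84 = 1.666
NF = 10 log₁₀(1.666) = 2.22 dB

2.22 dB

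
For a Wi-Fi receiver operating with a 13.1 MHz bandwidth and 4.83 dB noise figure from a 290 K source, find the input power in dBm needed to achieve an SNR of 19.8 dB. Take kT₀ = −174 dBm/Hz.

−78.2 dBm

Sensitivity = −174 + 10 log₁₀(B) + NF + SNR_min
= −174 + 71.17 + 4.83 + 19.8
= −78.20 dBm → −78.2 dBm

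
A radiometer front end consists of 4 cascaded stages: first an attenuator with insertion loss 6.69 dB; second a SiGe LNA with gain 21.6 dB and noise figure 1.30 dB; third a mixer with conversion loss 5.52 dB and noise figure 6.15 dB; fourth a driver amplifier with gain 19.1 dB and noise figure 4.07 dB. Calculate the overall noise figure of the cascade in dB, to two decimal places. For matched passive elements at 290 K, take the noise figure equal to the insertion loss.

Convert to linear (a loss of L dB is a gain of −L dB): F_i = 10^(NF_i/10), G_i = 10^(G_i,dB/10)
  Stage 1: F_1 = 10^(6.69/10) = 4.667, G_1 = 10^(−6.69/10) = 0.2143
  Stage 2: F_2 = 10^(1.30/10) = 1.349, G_2 = 10^(21.6/10) = 144.5
  Stage 3: F_3 = 10^(6.15/10) = 4.121, G_3 = 10^(−5.52/10) = 0.2805
  Stage 4: F_4 = 10^(4.07/10) = 2.553, G_4 = 10^(19.1/10) = 81.28
Friis cascade:
  F = 4.667 + (1.349 − 1)/0.2143 + (4.121 − 1)/30.97 + (2.553 − 1)/8.690 = 6.575
NF = 10 log₁₀(6.575) = 8.18 dB

8.18 dB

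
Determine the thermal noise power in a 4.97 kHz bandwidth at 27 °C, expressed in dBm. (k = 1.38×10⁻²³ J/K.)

−136.9 dBm

T = 27 °C + 273.15 = 300.15 K
P_n = kTB = 1.38×10⁻²³ × 300.15 × 4.97×10³ = 2.06×10⁻¹⁷ W
In dBm: 10 log₁₀(2.06×10⁻¹⁷ / 10⁻³) = −136.9 dBm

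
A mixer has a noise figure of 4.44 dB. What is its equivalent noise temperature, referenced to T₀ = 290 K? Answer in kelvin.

F = 10^(4.44/10) = 2.77971
T_e = (F − 1)·T₀ = (2.77971 − 1) × 290 = 516 K

516 K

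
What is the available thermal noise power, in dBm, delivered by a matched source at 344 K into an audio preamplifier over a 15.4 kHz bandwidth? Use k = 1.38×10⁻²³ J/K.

P_n = kTB = 1.38×10⁻²³ × 344 × 1.54×10⁴ = 7.31×10⁻¹⁷ W
In dBm: 10 log₁₀(7.31×10⁻¹⁷ / 10⁻³) = −131.4 dBm

−131.4 dBm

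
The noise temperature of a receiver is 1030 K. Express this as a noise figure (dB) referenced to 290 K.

6.58 dB

F = 1 + T_e/T₀ = 1 + 1030/290 = 4.55172
NF = 10 log₁₀(4.55172) = 6.58 dB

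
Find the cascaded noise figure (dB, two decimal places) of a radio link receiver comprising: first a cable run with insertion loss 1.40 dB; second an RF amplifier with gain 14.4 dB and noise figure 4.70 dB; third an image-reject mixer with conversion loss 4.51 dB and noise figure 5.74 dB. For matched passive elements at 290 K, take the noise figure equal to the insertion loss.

Convert to linear (a loss of L dB is a gain of −L dB): F_i = 10^(NF_i/10), G_i = 10^(G_i,dB/10)
  Stage 1: F_1 = 10^(1.40/10) = 1.380, G_1 = 10^(−1.40/10) = 0.7244
  Stage 2: F_2 = 10^(4.70/10) = 2.951, G_2 = 10^(14.4/10) = 27.54
  Stage 3: F_3 = 10^(5.74/10) = 3.750, G_3 = 10^(−4.51/10) = 0.3540
Friis cascade:
  F = 1.380 + (2.951 − 1)/0.7244 + (3.750 − 1)/19.95 = 4.212
NF = 10 log₁₀(4.212) = 6.24 dB

6.24 dB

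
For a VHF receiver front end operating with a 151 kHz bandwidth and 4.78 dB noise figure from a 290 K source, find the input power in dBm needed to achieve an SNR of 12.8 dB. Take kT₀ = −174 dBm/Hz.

−104.6 dBm

Sensitivity = −174 + 10 log₁₀(B) + NF + SNR_min
= −174 + 51.79 + 4.78 + 12.8
= −104.63 dBm → −104.6 dBm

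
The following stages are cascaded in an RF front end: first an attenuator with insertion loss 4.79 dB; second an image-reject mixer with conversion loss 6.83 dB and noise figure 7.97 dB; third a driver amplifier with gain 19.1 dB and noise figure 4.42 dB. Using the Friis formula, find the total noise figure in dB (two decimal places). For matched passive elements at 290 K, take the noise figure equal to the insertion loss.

16.49 dB

Convert to linear (a loss of L dB is a gain of −L dB): F_i = 10^(NF_i/10), G_i = 10^(G_i,dB/10)
  Stage 1: F_1 = 10^(4.79/10) = 3.013, G_1 = 10^(−4.79/10) = 0.3319
  Stage 2: F_2 = 10^(7.97/10) = 6.266, G_2 = 10^(−6.83/10) = 0.2075
  Stage 3: F_3 = 10^(4.42/10) = 2.767, G_3 = 10^(19.1/10) = 81.28
Friis cascade:
  F = 3.013 + (6.266 − 1)/0.3319 + (2.767 − 1)/0.06887 = 44.54
NF = 10 log₁₀(44.54) = 16.49 dB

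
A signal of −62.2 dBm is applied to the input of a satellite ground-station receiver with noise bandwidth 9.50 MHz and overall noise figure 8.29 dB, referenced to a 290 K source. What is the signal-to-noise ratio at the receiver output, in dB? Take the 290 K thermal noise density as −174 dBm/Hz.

Noise floor: N = −174 + 10 log₁₀(B) + NF
10 log₁₀(9.50×10⁶) = 69.78 dB
N = −174 + 69.78 + 8.29 = −95.93 dBm
SNR = P_sig − N = −62.2 − (−95.93) = 33.73 dB → 33.7 dB

33.7 dB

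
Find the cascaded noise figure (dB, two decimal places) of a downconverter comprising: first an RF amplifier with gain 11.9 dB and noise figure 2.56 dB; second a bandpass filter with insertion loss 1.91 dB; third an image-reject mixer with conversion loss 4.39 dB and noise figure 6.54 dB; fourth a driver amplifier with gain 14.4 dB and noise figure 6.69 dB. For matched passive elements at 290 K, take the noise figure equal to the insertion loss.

Convert to linear (a loss of L dB is a gain of −L dB): F_i = 10^(NF_i/10), G_i = 10^(G_i,dB/10)
  Stage 1: F_1 = 10^(2.56/10) = 1.803, G_1 = 10^(11.9/10) = 15.49
  Stage 2: F_2 = 10^(1.91/10) = 1.552, G_2 = 10^(−1.91/10) = 0.6442
  Stage 3: F_3 = 10^(6.54/10) = 4.508, G_3 = 10^(−4.39/10) = 0.3639
  Stage 4: F_4 = 10^(6.69/10) = 4.667, G_4 = 10^(14.4/10) = 27.54
Friis cascade:
  F = 1.803 + (1.552 − 1)/15.49 + (4.508 − 1)/9.977 + (4.667 − 1)/3.631 = 3.200
NF = 10 log₁₀(3.200) = 5.05 dB

5.05 dB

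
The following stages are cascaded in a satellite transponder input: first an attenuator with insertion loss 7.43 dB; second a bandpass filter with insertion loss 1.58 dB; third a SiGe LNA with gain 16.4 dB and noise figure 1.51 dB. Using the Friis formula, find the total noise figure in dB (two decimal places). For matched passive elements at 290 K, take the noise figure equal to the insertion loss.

10.52 dB

Convert to linear (a loss of L dB is a gain of −L dB): F_i = 10^(NF_i/10), G_i = 10^(G_i,dB/10)
  Stage 1: F_1 = 10^(7.43/10) = 5.534, G_1 = 10^(−7.43/10) = 0.1807
  Stage 2: F_2 = 10^(1.58/10) = 1.439, G_2 = 10^(−1.58/10) = 0.6950
  Stage 3: F_3 = 10^(1.51/10) = 1.416, G_3 = 10^(16.4/10) = 43.65
Friis cascade:
  F = 5.534 + (1.439 − 1)/0.1807 + (1.416 − 1)/0.1256 = 11.27
NF = 10 log₁₀(11.27) = 10.52 dB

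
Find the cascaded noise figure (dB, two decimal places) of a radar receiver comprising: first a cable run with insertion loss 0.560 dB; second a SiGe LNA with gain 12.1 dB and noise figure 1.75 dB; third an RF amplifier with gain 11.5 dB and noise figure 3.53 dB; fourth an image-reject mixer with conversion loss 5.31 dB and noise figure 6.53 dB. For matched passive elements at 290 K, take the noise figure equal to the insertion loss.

2.57 dB

Convert to linear (a loss of L dB is a gain of −L dB): F_i = 10^(NF_i/10), G_i = 10^(G_i,dB/10)
  Stage 1: F_1 = 10^(0.560/10) = 1.138, G_1 = 10^(−0.560/10) = 0.8790
  Stage 2: F_2 = 10^(1.75/10) = 1.496, G_2 = 10^(12.1/10) = 16.22
  Stage 3: F_3 = 10^(3.53/10) = 2.254, G_3 = 10^(11.5/10) = 14.13
  Stage 4: F_4 = 10^(6.53/10) = 4.498, G_4 = 10^(−5.31/10) = 0.2944
Friis cascade:
  F = 1.138 + (1.496 − 1)/0.8790 + (2.254 − 1)/14.26 + (4.498 − 1)/201.4 = 1.808
NF = 10 log₁₀(1.808) = 2.57 dB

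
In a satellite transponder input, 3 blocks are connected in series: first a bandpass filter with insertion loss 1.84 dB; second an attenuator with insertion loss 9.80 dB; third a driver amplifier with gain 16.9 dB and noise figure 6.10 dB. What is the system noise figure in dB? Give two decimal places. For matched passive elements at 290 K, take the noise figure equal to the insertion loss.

Convert to linear (a loss of L dB is a gain of −L dB): F_i = 10^(NF_i/10), G_i = 10^(G_i,dB/10)
  Stage 1: F_1 = 10^(1.84/10) = 1.528, G_1 = 10^(−1.84/10) = 0.6546
  Stage 2: F_2 = 10^(9.80/10) = 9.550, G_2 = 10^(−9.80/10) = 0.1047
  Stage 3: F_3 = 10^(6.10/10) = 4.074, G_3 = 10^(16.9/10) = 48.98
Friis cascade:
  F = 1.528 + (9.550 − 1)/0.6546 + (4.074 − 1)/0.06855 = 59.43
NF = 10 log₁₀(59.43) = 17.74 dB

17.74 dB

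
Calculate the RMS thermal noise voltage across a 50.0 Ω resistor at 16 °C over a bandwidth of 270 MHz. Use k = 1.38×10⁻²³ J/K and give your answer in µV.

14.7 µV

T = 16 °C + 273.15 = 289.15 K
V_n = √(4kTRB)
4kTRB = 4 × 1.38×10⁻²³ × 289.15 × 5.00×10¹ × 2.70×10⁸ = 2.15×10⁻¹⁰ V²
V_n = √(2.15×10⁻¹⁰) = 1.47×10⁻⁵ V = 14.7 µV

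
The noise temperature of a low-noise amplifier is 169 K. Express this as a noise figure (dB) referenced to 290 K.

F = 1 + T_e/T₀ = 1 + 169/290 = 1.58276
NF = 10 log₁₀(1.58276) = 1.99 dB

1.99 dB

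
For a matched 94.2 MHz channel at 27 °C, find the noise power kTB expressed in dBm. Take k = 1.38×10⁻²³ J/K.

T = 27 °C + 273.15 = 300.15 K
P_n = kTB = 1.38×10⁻²³ × 300.15 × 9.42×10⁷ = 3.90×10⁻¹³ W
In dBm: 10 log₁₀(3.90×10⁻¹³ / 10⁻³) = −94.1 dBm

−94.1 dBm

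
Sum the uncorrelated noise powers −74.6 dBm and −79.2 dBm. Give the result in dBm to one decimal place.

−73.3 dBm

Convert to linear, add, convert back:
P₁ = 3.47×10⁻¹¹ W, P₂ = 1.20×10⁻¹¹ W
P_tot = 4.67×10⁻¹¹ W → 10 log₁₀(P_tot / 10⁻³) = −73.3 dBm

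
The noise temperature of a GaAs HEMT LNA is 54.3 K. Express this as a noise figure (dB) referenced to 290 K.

F = 1 + T_e/T₀ = 1 + 54.3/290 = 1.18724
NF = 10 log₁₀(1.18724) = 0.745 dB

0.745 dB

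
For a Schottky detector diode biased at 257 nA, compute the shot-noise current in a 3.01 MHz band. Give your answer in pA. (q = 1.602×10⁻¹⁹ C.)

I_n = √(2qI·B)
2qI·B = 2 × 1.602×10⁻¹⁹ × 2.57×10⁻⁷ × 3.01×10⁶ = 2.48×10⁻¹⁹ A²
I_n = √(2.48×10⁻¹⁹) = 4.98×10⁻¹⁰ A = 498 pA

498 pA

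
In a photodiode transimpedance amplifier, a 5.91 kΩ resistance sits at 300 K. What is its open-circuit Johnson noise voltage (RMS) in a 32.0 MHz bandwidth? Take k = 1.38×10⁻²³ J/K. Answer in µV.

56.0 µV

V_n = √(4kTRB)
4kTRB = 4 × 1.38×10⁻²³ × 300 × 5.91×10³ × 3.20×10⁷ = 3.13×10⁻⁹ V²
V_n = √(3.13×10⁻⁹) = 5.60×10⁻⁵ V = 56.0 µV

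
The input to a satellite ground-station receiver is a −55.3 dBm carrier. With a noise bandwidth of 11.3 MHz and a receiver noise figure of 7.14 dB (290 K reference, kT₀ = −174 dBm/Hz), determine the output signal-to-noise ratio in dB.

41.0 dB

Noise floor: N = −174 + 10 log₁₀(B) + NF
10 log₁₀(1.13×10⁷) = 70.53 dB
N = −174 + 70.53 + 7.14 = −96.33 dBm
SNR = P_sig − N = −55.3 − (−96.33) = 41.03 dB → 41.0 dB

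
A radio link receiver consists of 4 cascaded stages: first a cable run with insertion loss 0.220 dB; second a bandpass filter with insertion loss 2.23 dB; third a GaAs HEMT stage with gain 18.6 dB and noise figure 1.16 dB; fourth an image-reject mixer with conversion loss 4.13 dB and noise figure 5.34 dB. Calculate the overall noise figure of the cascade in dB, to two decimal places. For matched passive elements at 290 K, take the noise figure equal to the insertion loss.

3.72 dB

Convert to linear (a loss of L dB is a gain of −L dB): F_i = 10^(NF_i/10), G_i = 10^(G_i,dB/10)
  Stage 1: F_1 = 10^(0.220/10) = 1.052, G_1 = 10^(−0.220/10) = 0.9506
  Stage 2: F_2 = 10^(2.23/10) = 1.671, G_2 = 10^(−2.23/10) = 0.5984
  Stage 3: F_3 = 10^(1.16/10) = 1.306, G_3 = 10^(18.6/10) = 72.44
  Stage 4: F_4 = 10^(5.34/10) = 3.420, G_4 = 10^(−4.13/10) = 0.3864
Friis cascade:
  F = 1.052 + (1.671 − 1)/0.9506 + (1.306 − 1)/0.5689 + (3.420 − 1)/41.21 = 2.355
NF = 10 log₁₀(2.355) = 3.72 dB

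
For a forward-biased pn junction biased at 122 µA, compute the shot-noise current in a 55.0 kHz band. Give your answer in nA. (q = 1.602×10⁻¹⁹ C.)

I_n = √(2qI·B)
2qI·B = 2 × 1.602×10⁻¹⁹ × 1.22×10⁻⁴ × 5.50×10⁴ = 2.15×10⁻¹⁸ A²
I_n = √(2.15×10⁻¹⁸) = 1.47×10⁻⁹ A = 1.47 nA

1.47 nA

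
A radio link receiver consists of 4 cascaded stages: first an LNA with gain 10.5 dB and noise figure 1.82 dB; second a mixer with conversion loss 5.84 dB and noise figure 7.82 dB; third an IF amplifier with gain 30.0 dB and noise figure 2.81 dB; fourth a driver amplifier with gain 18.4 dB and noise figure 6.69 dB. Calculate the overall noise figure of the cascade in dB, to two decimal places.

3.59 dB

Convert to linear (a loss of L dB is a gain of −L dB): F_i = 10^(NF_i/10), G_i = 10^(G_i,dB/10)
  Stage 1: F_1 = 10^(1.82/10) = 1.521, G_1 = 10^(10.5/10) = 11.22
  Stage 2: F_2 = 10^(7.82/10) = 6.053, G_2 = 10^(−5.84/10) = 0.2606
  Stage 3: F_3 = 10^(2.81/10) = 1.910, G_3 = 10^(30.0/10) = 1000
  Stage 4: F_4 = 10^(6.69/10) = 4.667, G_4 = 10^(18.4/10) = 69.18
Friis cascade:
  F = 1.521 + (6.053 − 1)/11.22 + (1.910 − 1)/2.924 + (4.667 − 1)/2924 = 2.283
NF = 10 log₁₀(2.283) = 3.59 dB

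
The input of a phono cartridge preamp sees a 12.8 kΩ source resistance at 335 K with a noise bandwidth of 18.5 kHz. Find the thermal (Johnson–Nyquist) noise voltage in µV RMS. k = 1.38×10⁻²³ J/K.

2.09 µV

V_n = √(4kTRB)
4kTRB = 4 × 1.38×10⁻²³ × 335 × 1.28×10⁴ × 1.85×10⁴ = 4.38×10⁻¹² V²
V_n = √(4.38×10⁻¹²) = 2.09×10⁻⁶ V = 2.09 µV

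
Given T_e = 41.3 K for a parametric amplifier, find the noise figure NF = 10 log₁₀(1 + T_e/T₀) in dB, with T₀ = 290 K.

0.578 dB

F = 1 + T_e/T₀ = 1 + 41.3/290 = 1.14241
NF = 10 log₁₀(1.14241) = 0.578 dB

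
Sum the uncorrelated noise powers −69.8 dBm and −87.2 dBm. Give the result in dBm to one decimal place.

Convert to linear, add, convert back:
P₁ = 1.05×10⁻¹⁰ W, P₂ = 1.91×10⁻¹² W
P_tot = 1.07×10⁻¹⁰ W → 10 log₁₀(P_tot / 10⁻³) = −69.7 dBm

−69.7 dBm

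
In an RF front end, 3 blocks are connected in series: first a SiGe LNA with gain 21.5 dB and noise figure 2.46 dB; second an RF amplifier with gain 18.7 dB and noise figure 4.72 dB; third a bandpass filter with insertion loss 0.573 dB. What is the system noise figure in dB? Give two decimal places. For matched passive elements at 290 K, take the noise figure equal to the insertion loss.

2.49 dB

Convert to linear (a loss of L dB is a gain of −L dB): F_i = 10^(NF_i/10), G_i = 10^(G_i,dB/10)
  Stage 1: F_1 = 10^(2.46/10) = 1.762, G_1 = 10^(21.5/10) = 141.3
  Stage 2: F_2 = 10^(4.72/10) = 2.965, G_2 = 10^(18.7/10) = 74.13
  Stage 3: F_3 = 10^(0.573/10) = 1.141, G_3 = 10^(−0.573/10) = 0.8764
Friis cascade:
  F = 1.762 + (2.965 − 1)/141.3 + (1.141 − 1)/1.047×10⁴ = 1.776
NF = 10 log₁₀(1.776) = 2.49 dB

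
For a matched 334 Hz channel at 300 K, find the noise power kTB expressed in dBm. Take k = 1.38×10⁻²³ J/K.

P_n = kTB = 1.38×10⁻²³ × 300 × 3.34×10² = 1.38×10⁻¹⁸ W
In dBm: 10 log₁₀(1.38×10⁻¹⁸ / 10⁻³) = −148.6 dBm

−148.6 dBm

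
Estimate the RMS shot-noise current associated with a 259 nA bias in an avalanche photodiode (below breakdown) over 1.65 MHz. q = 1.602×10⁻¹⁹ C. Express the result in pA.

I_n = √(2qI·B)
2qI·B = 2 × 1.602×10⁻¹⁹ × 2.59×10⁻⁷ × 1.65×10⁶ = 1.37×10⁻¹⁹ A²
I_n = √(1.37×10⁻¹⁹) = 3.70×10⁻¹⁰ A = 370 pA

370 pA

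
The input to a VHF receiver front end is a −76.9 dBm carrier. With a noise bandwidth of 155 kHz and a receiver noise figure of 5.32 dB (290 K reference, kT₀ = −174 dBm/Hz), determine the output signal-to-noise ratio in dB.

Noise floor: N = −174 + 10 log₁₀(B) + NF
10 log₁₀(1.55×10⁵) = 51.9 dB
N = −174 + 51.9 + 5.32 = −116.78 dBm
SNR = P_sig − N = −76.9 − (−116.78) = 39.88 dB → 39.9 dB

39.9 dB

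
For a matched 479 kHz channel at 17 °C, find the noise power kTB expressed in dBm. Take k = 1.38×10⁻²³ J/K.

T = 17 °C + 273.15 = 290.15 K
P_n = kTB = 1.38×10⁻²³ × 290.15 × 4.79×10⁵ = 1.92×10⁻¹⁵ W
In dBm: 10 log₁₀(1.92×10⁻¹⁵ / 10⁻³) = −117.2 dBm

−117.2 dBm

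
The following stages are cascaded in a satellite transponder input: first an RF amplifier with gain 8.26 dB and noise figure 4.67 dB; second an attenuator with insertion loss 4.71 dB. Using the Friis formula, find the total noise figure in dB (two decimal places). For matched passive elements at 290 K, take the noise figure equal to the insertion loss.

Convert to linear (a loss of L dB is a gain of −L dB): F_i = 10^(NF_i/10), G_i = 10^(G_i,dB/10)
  Stage 1: F_1 = 10^(4.67/10) = 2.931, G_1 = 10^(8.26/10) = 6.699
  Stage 2: F_2 = 10^(4.71/10) = 2.958, G_2 = 10^(−4.71/10) = 0.3381
Friis cascade:
  F = 2.931 + (2.958 − 1)/6.699 = 3.223
NF = 10 log₁₀(3.223) = 5.08 dB

5.08 dB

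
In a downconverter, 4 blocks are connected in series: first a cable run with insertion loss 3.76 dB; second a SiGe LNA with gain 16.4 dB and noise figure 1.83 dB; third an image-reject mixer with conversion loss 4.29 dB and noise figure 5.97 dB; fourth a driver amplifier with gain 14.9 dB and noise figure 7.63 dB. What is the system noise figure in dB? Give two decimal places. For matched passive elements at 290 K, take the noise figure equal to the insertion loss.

6.52 dB

Convert to linear (a loss of L dB is a gain of −L dB): F_i = 10^(NF_i/10), G_i = 10^(G_i,dB/10)
  Stage 1: F_1 = 10^(3.76/10) = 2.377, G_1 = 10^(−3.76/10) = 0.4207
  Stage 2: F_2 = 10^(1.83/10) = 1.524, G_2 = 10^(16.4/10) = 43.65
  Stage 3: F_3 = 10^(5.97/10) = 3.954, G_3 = 10^(−4.29/10) = 0.3724
  Stage 4: F_4 = 10^(7.63/10) = 5.794, G_4 = 10^(14.9/10) = 30.90
Friis cascade:
  F = 2.377 + (1.524 − 1)/0.4207 + (3.954 − 1)/18.37 + (5.794 − 1)/6.839 = 4.484
NF = 10 log₁₀(4.484) = 6.52 dB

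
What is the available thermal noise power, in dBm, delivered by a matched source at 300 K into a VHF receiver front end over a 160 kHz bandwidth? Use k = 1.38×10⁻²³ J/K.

P_n = kTB = 1.38×10⁻²³ × 300 × 1.60×10⁵ = 6.62×10⁻¹⁶ W
In dBm: 10 log₁₀(6.62×10⁻¹⁶ / 10⁻³) = −121.8 dBm

−121.8 dBm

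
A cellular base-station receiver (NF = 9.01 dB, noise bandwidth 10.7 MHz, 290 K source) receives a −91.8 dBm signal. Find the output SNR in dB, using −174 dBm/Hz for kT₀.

Noise floor: N = −174 + 10 log₁₀(B) + NF
10 log₁₀(1.07×10⁷) = 70.29 dB
N = −174 + 70.29 + 9.01 = −94.70 dBm
SNR = P_sig − N = −91.8 − (−94.70) = 2.90 dB → 2.9 dB

2.9 dB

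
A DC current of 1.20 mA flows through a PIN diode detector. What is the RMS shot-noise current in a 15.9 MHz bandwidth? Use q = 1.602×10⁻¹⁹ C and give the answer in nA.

78.2 nA

I_n = √(2qI·B)
2qI·B = 2 × 1.602×10⁻¹⁹ × 1.20×10⁻³ × 1.59×10⁷ = 6.11×10⁻¹⁵ A²
I_n = √(6.11×10⁻¹⁵) = 7.82×10⁻⁸ A = 78.2 nA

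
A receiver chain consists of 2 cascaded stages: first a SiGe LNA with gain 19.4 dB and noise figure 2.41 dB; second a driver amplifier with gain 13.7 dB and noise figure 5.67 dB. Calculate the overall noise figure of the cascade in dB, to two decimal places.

Convert to linear (a loss of L dB is a gain of −L dB): F_i = 10^(NF_i/10), G_i = 10^(G_i,dB/10)
  Stage 1: F_1 = 10^(2.41/10) = 1.742, G_1 = 10^(19.4/10) = 87.10
  Stage 2: F_2 = 10^(5.67/10) = 3.690, G_2 = 10^(13.7/10) = 23.44
Friis cascade:
  F = 1.742 + (3.690 − 1)/87.10 = 1.773
NF = 10 log₁₀(1.773) = 2.49 dB

2.49 dB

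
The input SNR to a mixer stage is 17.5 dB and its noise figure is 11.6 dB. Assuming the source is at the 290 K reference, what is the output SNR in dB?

By definition F = SNR_in/SNR_out, so in dB: SNR_out = SNR_in − NF
SNR_out = 17.5 − 11.6 = 5.9 dB

5.9 dB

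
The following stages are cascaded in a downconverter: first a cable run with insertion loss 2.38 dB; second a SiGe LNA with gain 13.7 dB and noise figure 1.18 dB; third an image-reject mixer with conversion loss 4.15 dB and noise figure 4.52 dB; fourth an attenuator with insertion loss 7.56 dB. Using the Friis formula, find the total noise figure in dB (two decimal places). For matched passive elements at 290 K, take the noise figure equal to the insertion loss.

Convert to linear (a loss of L dB is a gain of −L dB): F_i = 10^(NF_i/10), G_i = 10^(G_i,dB/10)
  Stage 1: F_1 = 10^(2.38/10) = 1.730, G_1 = 10^(−2.38/10) = 0.5781
  Stage 2: F_2 = 10^(1.18/10) = 1.312, G_2 = 10^(13.7/10) = 23.44
  Stage 3: F_3 = 10^(4.52/10) = 2.831, G_3 = 10^(−4.15/10) = 0.3846
  Stage 4: F_4 = 10^(7.56/10) = 5.702, G_4 = 10^(−7.56/10) = 0.1754
Friis cascade:
  F = 1.730 + (1.312 − 1)/0.5781 + (2.831 − 1)/13.55 + (5.702 − 1)/5.212 = 3.307
NF = 10 log₁₀(3.307) = 5.19 dB

5.19 dB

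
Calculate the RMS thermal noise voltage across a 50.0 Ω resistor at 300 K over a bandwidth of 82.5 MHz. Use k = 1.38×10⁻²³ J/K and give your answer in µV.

V_n = √(4kTRB)
4kTRB = 4 × 1.38×10⁻²³ × 300 × 5.00×10¹ × 8.25×10⁷ = 6.83×10⁻¹¹ V²
V_n = √(6.83×10⁻¹¹) = 8.26×10⁻⁶ V = 8.26 µV

8.26 µV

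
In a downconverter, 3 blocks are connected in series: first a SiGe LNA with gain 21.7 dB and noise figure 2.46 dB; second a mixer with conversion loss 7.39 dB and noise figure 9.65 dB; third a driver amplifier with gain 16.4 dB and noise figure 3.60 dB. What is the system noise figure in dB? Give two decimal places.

2.71 dB

Convert to linear (a loss of L dB is a gain of −L dB): F_i = 10^(NF_i/10), G_i = 10^(G_i,dB/10)
  Stage 1: F_1 = 10^(2.46/10) = 1.762, G_1 = 10^(21.7/10) = 147.9
  Stage 2: F_2 = 10^(9.65/10) = 9.226, G_2 = 10^(−7.39/10) = 0.1824
  Stage 3: F_3 = 10^(3.60/10) = 2.291, G_3 = 10^(16.4/10) = 43.65
Friis cascade:
  F = 1.762 + (9.226 − 1)/147.9 + (2.291 − 1)/26.98 = 1.865
NF = 10 log₁₀(1.865) = 2.71 dB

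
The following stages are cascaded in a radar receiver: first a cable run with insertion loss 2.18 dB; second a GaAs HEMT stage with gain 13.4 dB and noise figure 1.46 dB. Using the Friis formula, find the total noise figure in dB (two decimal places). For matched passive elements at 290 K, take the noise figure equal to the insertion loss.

Convert to linear (a loss of L dB is a gain of −L dB): F_i = 10^(NF_i/10), G_i = 10^(G_i,dB/10)
  Stage 1: F_1 = 10^(2.18/10) = 1.652, G_1 = 10^(−2.18/10) = 0.6053
  Stage 2: F_2 = 10^(1.46/10) = 1.400, G_2 = 10^(13.4/10) = 21.88
Friis cascade:
  F = 1.652 + (1.400 − 1)/0.6053 = 2.312
NF = 10 log₁₀(2.312) = 3.64 dB

3.64 dB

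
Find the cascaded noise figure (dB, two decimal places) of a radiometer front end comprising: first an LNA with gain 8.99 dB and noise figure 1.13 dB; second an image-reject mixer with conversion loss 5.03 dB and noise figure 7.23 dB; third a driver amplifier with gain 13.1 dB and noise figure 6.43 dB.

Convert to linear (a loss of L dB is a gain of −L dB): F_i = 10^(NF_i/10), G_i = 10^(G_i,dB/10)
  Stage 1: F_1 = 10^(1.13/10) = 1.297, G_1 = 10^(8.99/10) = 7.925
  Stage 2: F_2 = 10^(7.23/10) = 5.284, G_2 = 10^(−5.03/10) = 0.3141
  Stage 3: F_3 = 10^(6.43/10) = 4.395, G_3 = 10^(13.1/10) = 20.42
Friis cascade:
  F = 1.297 + (5.284 − 1)/7.925 + (4.395 − 1)/2.489 = 3.202
NF = 10 log₁₀(3.202) = 5.05 dB

5.05 dB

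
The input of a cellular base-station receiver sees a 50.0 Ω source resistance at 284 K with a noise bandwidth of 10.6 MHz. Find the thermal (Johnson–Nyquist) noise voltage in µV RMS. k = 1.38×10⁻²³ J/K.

2.88 µV

V_n = √(4kTRB)
4kTRB = 4 × 1.38×10⁻²³ × 284 × 5.00×10¹ × 1.06×10⁷ = 8.31×10⁻¹² V²
V_n = √(8.31×10⁻¹²) = 2.88×10⁻⁶ V = 2.88 µV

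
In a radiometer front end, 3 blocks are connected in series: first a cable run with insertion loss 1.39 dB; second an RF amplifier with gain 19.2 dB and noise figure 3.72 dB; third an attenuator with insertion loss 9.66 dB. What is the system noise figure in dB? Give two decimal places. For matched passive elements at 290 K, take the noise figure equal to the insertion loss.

5.29 dB

Convert to linear (a loss of L dB is a gain of −L dB): F_i = 10^(NF_i/10), G_i = 10^(G_i,dB/10)
  Stage 1: F_1 = 10^(1.39/10) = 1.377, G_1 = 10^(−1.39/10) = 0.7261
  Stage 2: F_2 = 10^(3.72/10) = 2.355, G_2 = 10^(19.2/10) = 83.18
  Stage 3: F_3 = 10^(9.66/10) = 9.247, G_3 = 10^(−9.66/10) = 0.1081
Friis cascade:
  F = 1.377 + (2.355 − 1)/0.7261 + (9.247 − 1)/60.39 = 3.380
NF = 10 log₁₀(3.380) = 5.29 dB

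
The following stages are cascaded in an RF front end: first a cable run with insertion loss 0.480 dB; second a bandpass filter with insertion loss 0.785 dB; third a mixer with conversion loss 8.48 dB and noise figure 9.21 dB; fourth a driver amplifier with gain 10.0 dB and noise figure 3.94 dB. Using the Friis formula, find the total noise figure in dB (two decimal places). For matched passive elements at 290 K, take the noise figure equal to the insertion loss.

Convert to linear (a loss of L dB is a gain of −L dB): F_i = 10^(NF_i/10), G_i = 10^(G_i,dB/10)
  Stage 1: F_1 = 10^(0.480/10) = 1.117, G_1 = 10^(−0.480/10) = 0.8954
  Stage 2: F_2 = 10^(0.785/10) = 1.198, G_2 = 10^(−0.785/10) = 0.8346
  Stage 3: F_3 = 10^(9.21/10) = 8.337, G_3 = 10^(−8.48/10) = 0.1419
  Stage 4: F_4 = 10^(3.94/10) = 2.477, G_4 = 10^(10.0/10) = 10.00
Friis cascade:
  F = 1.117 + (1.198 − 1)/0.8954 + (8.337 − 1)/0.7473 + (2.477 − 1)/0.1060 = 25.09
NF = 10 log₁₀(25.09) = 13.99 dB

13.99 dB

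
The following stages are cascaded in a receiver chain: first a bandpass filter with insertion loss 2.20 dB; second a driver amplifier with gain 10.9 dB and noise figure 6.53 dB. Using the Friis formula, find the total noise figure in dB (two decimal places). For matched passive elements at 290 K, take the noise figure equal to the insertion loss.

Convert to linear (a loss of L dB is a gain of −L dB): F_i = 10^(NF_i/10), G_i = 10^(G_i,dB/10)
  Stage 1: F_1 = 10^(2.20/10) = 1.660, G_1 = 10^(−2.20/10) = 0.6026
  Stage 2: F_2 = 10^(6.53/10) = 4.498, G_2 = 10^(10.9/10) = 12.30
Friis cascade:
  F = 1.660 + (4.498 − 1)/0.6026 = 7.464
NF = 10 log₁₀(7.464) = 8.73 dB

8.73 dB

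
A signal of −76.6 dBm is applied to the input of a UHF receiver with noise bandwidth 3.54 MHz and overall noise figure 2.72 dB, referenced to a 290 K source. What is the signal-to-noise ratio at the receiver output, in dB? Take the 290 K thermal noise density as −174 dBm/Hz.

Noise floor: N = −174 + 10 log₁₀(B) + NF
10 log₁₀(3.54×10⁶) = 65.49 dB
N = −174 + 65.49 + 2.72 = −105.79 dBm
SNR = P_sig − N = −76.6 − (−105.79) = 29.19 dB → 29.2 dB

29.2 dB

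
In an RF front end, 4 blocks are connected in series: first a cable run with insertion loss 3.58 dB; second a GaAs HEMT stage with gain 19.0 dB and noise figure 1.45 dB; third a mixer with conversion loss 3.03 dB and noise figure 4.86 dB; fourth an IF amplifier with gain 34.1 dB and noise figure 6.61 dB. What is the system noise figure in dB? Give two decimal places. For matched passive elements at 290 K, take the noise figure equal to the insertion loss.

Convert to linear (a loss of L dB is a gain of −L dB): F_i = 10^(NF_i/10), G_i = 10^(G_i,dB/10)
  Stage 1: F_1 = 10^(3.58/10) = 2.280, G_1 = 10^(−3.58/10) = 0.4385
  Stage 2: F_2 = 10^(1.45/10) = 1.396, G_2 = 10^(19.0/10) = 79.43
  Stage 3: F_3 = 10^(4.86/10) = 3.062, G_3 = 10^(−3.03/10) = 0.4977
  Stage 4: F_4 = 10^(6.61/10) = 4.581, G_4 = 10^(34.1/10) = 2570
Friis cascade:
  F = 2.280 + (1.396 − 1)/0.4385 + (3.062 − 1)/34.83 + (4.581 − 1)/17.34 = 3.450
NF = 10 log₁₀(3.450) = 5.38 dB

5.38 dB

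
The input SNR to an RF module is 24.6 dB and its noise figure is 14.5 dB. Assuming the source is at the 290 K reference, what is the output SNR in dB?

10.1 dB

By definition F = SNR_in/SNR_out, so in dB: SNR_out = SNR_in − NF
SNR_out = 24.6 − 14.5 = 10.1 dB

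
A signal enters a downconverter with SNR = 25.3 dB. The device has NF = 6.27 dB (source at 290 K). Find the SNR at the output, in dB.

By definition F = SNR_in/SNR_out, so in dB: SNR_out = SNR_in − NF
SNR_out = 25.3 − 6.27 = 19.03 dB

19.03 dB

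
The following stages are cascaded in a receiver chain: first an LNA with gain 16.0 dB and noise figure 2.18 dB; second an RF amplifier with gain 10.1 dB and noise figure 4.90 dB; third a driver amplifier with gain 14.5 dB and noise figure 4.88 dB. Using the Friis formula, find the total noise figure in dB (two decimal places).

Convert to linear (a loss of L dB is a gain of −L dB): F_i = 10^(NF_i/10), G_i = 10^(G_i,dB/10)
  Stage 1: F_1 = 10^(2.18/10) = 1.652, G_1 = 10^(16.0/10) = 39.81
  Stage 2: F_2 = 10^(4.90/10) = 3.090, G_2 = 10^(10.1/10) = 10.23
  Stage 3: F_3 = 10^(4.88/10) = 3.076, G_3 = 10^(14.5/10) = 28.18
Friis cascade:
  F = 1.652 + (3.090 − 1)/39.81 + (3.076 − 1)/407.4 = 1.710
NF = 10 log₁₀(1.710) = 2.33 dB

2.33 dB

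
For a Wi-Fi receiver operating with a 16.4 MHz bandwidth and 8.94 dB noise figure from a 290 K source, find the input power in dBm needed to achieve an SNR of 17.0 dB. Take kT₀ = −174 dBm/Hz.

−75.9 dBm

Sensitivity = −174 + 10 log₁₀(B) + NF + SNR_min
= −174 + 72.15 + 8.94 + 17.0
= −75.91 dBm → −75.9 dBm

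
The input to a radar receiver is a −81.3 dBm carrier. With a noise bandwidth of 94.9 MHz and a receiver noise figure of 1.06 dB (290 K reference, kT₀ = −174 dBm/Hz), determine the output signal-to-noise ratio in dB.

Noise floor: N = −174 + 10 log₁₀(B) + NF
10 log₁₀(9.49×10⁷) = 79.77 dB
N = −174 + 79.77 + 1.06 = −93.17 dBm
SNR = P_sig − N = −81.3 − (−93.17) = 11.87 dB → 11.9 dB

11.9 dB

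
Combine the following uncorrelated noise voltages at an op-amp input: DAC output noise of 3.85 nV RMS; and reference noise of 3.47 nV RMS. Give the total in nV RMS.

5.18 nV

Uncorrelated sources add in power (mean-square): V_tot = √(ΣV_i²)
V_tot = √[(3.85×10⁻⁹)² + (3.47×10⁻⁹)²] = 5.18×10⁻⁹ V = 5.18 nV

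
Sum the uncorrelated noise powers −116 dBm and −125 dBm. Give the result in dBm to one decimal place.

−115.5 dBm

Convert to linear, add, convert back:
P₁ = 2.51×10⁻¹⁵ W, P₂ = 3.16×10⁻¹⁶ W
P_tot = 2.83×10⁻¹⁵ W → 10 log₁₀(P_tot / 10⁻³) = −115.5 dBm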